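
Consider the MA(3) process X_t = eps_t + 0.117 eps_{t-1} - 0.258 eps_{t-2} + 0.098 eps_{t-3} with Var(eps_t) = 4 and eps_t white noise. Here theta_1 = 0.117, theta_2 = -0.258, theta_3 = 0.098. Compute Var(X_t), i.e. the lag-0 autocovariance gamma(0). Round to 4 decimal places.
\gamma(0) = 4.3594

For an MA(q) process X_t = eps_t + sum_i theta_i eps_{t-i} with
Var(eps_t) = sigma^2, the variance is
  gamma(0) = sigma^2 * (1 + sum_i theta_i^2).
  sum_i theta_i^2 = (0.117)^2 + (-0.258)^2 + (0.098)^2 = 0.013689 + 0.066564 + 0.009604 = 0.089857.
  gamma(0) = 4 * (1 + 0.089857) = 4 * 1.089857 = 4.359428, which rounds to 4.3594.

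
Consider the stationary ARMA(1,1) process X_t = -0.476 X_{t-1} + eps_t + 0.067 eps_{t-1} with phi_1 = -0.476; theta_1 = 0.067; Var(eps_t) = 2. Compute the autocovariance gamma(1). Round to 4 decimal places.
\gamma(1) = -1.0239

Multiply the model equation by X_{t-k} and take expectations. With theta_0 = psi_0 = 1 and psi_j the MA(infinity) weights, this gives
  gamma(k) - sum_i phi_i gamma(k-i) = c_k,
  c_k = sigma^2 * sum_{j=k..q} theta_j psi_{j-k}   (c_k = 0 for k > q),
using gamma(-m) = gamma(m).
psi-weights needed (psi_j = theta_j + sum_i phi_i psi_{j-i}):
  psi_1 = theta_1 + phi_1 = 0.067 + (-0.476) = -0.409
Right-hand sides:
  c_0 = sigma^2 (1 + theta_1 psi_1) = 2 * (1 + (0.067)(-0.409)) = 2 * 0.972597 = 1.945194
  c_1 = sigma^2 theta_1 = 2 * (0.067) = 0.134
  c_2 = 0
Equations for k = 0 and k = 1 (AR order 1):
  gamma(0) = phi_1 gamma(1) + c_0
  gamma(1) = phi_1 gamma(0) + c_1
Substituting the second into the first: gamma(0) (1 - phi_1^2) = c_0 + phi_1 c_1, so
  gamma(0) = (c_0 + phi_1 c_1) / (1 - phi_1^2) = (1.945194 + (-0.476)(0.134)) / (1 - (-0.476)^2) = 1.88141 / 0.773424 = 2.432573.
  gamma(1) = phi_1 gamma(0) + c_1 = (-0.476)(2.432573) + (0.134) = -1.023905.
Therefore gamma(1) = -1.0239 (to 4 decimal places).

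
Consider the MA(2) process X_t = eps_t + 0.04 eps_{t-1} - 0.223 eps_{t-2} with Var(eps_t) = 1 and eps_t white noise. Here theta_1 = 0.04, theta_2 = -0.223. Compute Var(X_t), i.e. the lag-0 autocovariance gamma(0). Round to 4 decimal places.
\gamma(0) = 1.0513

For an MA(q) process X_t = eps_t + sum_i theta_i eps_{t-i} with
Var(eps_t) = sigma^2, the variance is
  gamma(0) = sigma^2 * (1 + sum_i theta_i^2).
  sum_i theta_i^2 = (0.04)^2 + (-0.223)^2 = 0.0016 + 0.049729 = 0.051329.
  gamma(0) = 1 * (1 + 0.051329) = 1 * 1.051329 = 1.051329, which rounds to 1.0513.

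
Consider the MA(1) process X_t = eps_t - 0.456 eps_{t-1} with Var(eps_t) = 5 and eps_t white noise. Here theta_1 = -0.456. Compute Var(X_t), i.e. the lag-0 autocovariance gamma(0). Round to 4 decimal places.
\gamma(0) = 6.0397

For an MA(q) process X_t = eps_t + sum_i theta_i eps_{t-i} with
Var(eps_t) = sigma^2, the variance is
  gamma(0) = sigma^2 * (1 + sum_i theta_i^2).
  sum_i theta_i^2 = (-0.456)^2 = 0.207936.
  gamma(0) = 5 * (1 + 0.207936) = 5 * 1.207936 = 6.03968, which rounds to 6.0397.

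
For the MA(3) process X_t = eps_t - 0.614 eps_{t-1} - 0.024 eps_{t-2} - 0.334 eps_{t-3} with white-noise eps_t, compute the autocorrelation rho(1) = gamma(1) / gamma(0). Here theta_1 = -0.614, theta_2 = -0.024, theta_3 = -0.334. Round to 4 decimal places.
\rho(1) = -0.3970

For an MA(q) process with theta_0 = 1, the autocovariance is
  gamma(k) = sigma^2 * sum_{i=0..q-k} theta_i * theta_{i+k},
and rho(k) = gamma(k) / gamma(0). Sigma^2 cancels.
  numerator   = (1)*(-0.614) + (-0.614)*(-0.024) + (-0.024)*(-0.334) = -0.591248.
  denominator = (1)^2 + (-0.614)^2 + (-0.024)^2 + (-0.334)^2 = 1.489128.
  rho(1) = -0.591248 / 1.489128 = -0.3970.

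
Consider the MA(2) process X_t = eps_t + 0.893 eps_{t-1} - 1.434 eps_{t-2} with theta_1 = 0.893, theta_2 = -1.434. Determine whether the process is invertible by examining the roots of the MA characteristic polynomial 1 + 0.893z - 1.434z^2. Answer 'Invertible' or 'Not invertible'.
\text{Not invertible}

The MA(q) characteristic polynomial is P(z) = 1 + 0.893z - 1.434z^2.
Invertibility requires all roots to lie outside the unit circle, i.e. |z| > 1 for every root.
Set 1 + (0.893) z + (-1.434) z^2 = 0, i.e. a z^2 + b z + c = 0 with a = -1.434, b = 0.893, c = 1.
Discriminant D = b^2 - 4ac = (0.893)^2 - 4*(-1.434)*1 = 0.797449 - (-5.736) = 6.533449.
D >= 0, so the roots are real: z = (-b +/- sqrt(D)) / (2a) = (-0.893 +/- 2.556061) / (-2.868).
  z_1 = (-0.893 + 2.556061) / (-2.868) = -0.5799,   |z_1| = 0.5799.
  z_2 = (-0.893 - 2.556061) / (-2.868) = 1.2026,   |z_2| = 1.2026.
Moduli of all roots: 0.5799, 1.2026.
All moduli strictly greater than 1? No.
Verdict: Not invertible.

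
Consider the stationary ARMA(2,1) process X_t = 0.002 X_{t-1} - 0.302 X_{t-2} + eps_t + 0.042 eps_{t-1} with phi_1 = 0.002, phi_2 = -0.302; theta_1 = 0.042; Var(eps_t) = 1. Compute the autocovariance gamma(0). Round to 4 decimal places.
\gamma(0) = 1.1024

Multiply the model equation by X_{t-k} and take expectations. With theta_0 = psi_0 = 1 and psi_j the MA(infinity) weights, this gives
  gamma(k) - sum_i phi_i gamma(k-i) = c_k,
  c_k = sigma^2 * sum_{j=k..q} theta_j psi_{j-k}   (c_k = 0 for k > q),
using gamma(-m) = gamma(m).
psi-weights needed (psi_j = theta_j + sum_i phi_i psi_{j-i}):
  psi_1 = theta_1 + phi_1 = 0.042 + (0.002) = 0.044
Right-hand sides:
  c_0 = sigma^2 (1 + theta_1 psi_1) = 1 * (1 + (0.042)(0.044)) = 1 * 1.001848 = 1.001848
  c_1 = sigma^2 theta_1 = 1 * (0.042) = 0.042
  c_2 = 0
Equations for k = 0, 1, 2 (AR order 2, c_2 = 0):
  (E0) gamma(0) = phi_1 gamma(1) + phi_2 gamma(2) + c_0
  (E1) gamma(1) = phi_1 gamma(0) + phi_2 gamma(1) + c_1
  (E2) gamma(2) = phi_1 gamma(1) + phi_2 gamma(0)
From (E1): gamma(1) = A gamma(0) + B with
  A = phi_1 / (1 - phi_2) = 0.002 / 1.302 = 0.001536,   B = c_1 / (1 - phi_2) = 0.042 / 1.302 = 0.032258.
Insert (E2) into (E0): gamma(0) (1 - phi_2^2) = phi_1 (1 + phi_2) gamma(1) + c_0.
  phi_1 (1 + phi_2) = (0.002)(0.698) = 0.001396,   1 - phi_2^2 = 0.908796.
Replace gamma(1) by A gamma(0) + B and collect gamma(0):
  gamma(0) [0.908796 - (0.001396)(0.001536)] = (0.001396)(0.032258) + 1.001848
  gamma(0) * 0.908794 = 1.001893
  gamma(0) = 1.001893 / 0.908794 = 1.102443.
Therefore gamma(0) = 1.1024 (to 4 decimal places).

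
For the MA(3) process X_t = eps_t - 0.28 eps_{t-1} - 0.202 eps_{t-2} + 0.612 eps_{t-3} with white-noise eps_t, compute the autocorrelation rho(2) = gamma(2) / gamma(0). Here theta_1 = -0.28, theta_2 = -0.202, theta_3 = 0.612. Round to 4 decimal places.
\rho(2) = -0.2499

For an MA(q) process with theta_0 = 1, the autocovariance is
  gamma(k) = sigma^2 * sum_{i=0..q-k} theta_i * theta_{i+k},
and rho(k) = gamma(k) / gamma(0). Sigma^2 cancels.
  numerator   = (1)*(-0.202) + (-0.28)*(0.612) = -0.37336.
  denominator = (1)^2 + (-0.28)^2 + (-0.202)^2 + (0.612)^2 = 1.493748.
  rho(2) = -0.37336 / 1.493748 = -0.2499.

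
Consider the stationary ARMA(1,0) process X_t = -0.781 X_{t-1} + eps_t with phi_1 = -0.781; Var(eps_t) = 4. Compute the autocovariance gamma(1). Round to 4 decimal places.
\gamma(1) = -8.0095

Multiply the model equation by X_{t-k} and take expectations. With theta_0 = psi_0 = 1 and psi_j the MA(infinity) weights, this gives
  gamma(k) - sum_i phi_i gamma(k-i) = c_k,
  c_k = sigma^2 * sum_{j=k..q} theta_j psi_{j-k}   (c_k = 0 for k > q),
using gamma(-m) = gamma(m).
Pure AR (q = 0): c_0 = sigma^2 = 4, c_k = 0 for k >= 1.
Equations for k = 0 and k = 1 (AR order 1):
  gamma(0) = phi_1 gamma(1) + c_0
  gamma(1) = phi_1 gamma(0) + c_1
Substituting the second into the first: gamma(0) (1 - phi_1^2) = c_0 + phi_1 c_1, so
  gamma(0) = c_0 / (1 - phi_1^2) = 4 / (1 - (-0.781)^2) = 4 / 0.390039 = 10.255385.
  gamma(1) = phi_1 gamma(0) = (-0.781)(10.255385) = -8.009455.
Therefore gamma(1) = -8.0095 (to 4 decimal places).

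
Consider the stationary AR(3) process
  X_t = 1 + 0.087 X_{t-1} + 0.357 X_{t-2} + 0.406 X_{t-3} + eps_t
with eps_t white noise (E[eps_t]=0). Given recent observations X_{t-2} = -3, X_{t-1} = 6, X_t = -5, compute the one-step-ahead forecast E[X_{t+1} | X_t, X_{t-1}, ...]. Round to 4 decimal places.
E[X_{t+1} \mid \mathcal F_t] = 1.4890

For an AR(p) model X_t = c + sum_i phi_i X_{t-i} + eps_t, the
one-step-ahead conditional mean is
  E[X_{t+1} | X_t, ...] = c + sum_i phi_i X_{t+1-i}.
Substitute known values:
  E[X_{t+1} | ...] = 1 + (0.087) * (-5) + (0.357) * (6) + (0.406) * (-3)
                   = 1.4890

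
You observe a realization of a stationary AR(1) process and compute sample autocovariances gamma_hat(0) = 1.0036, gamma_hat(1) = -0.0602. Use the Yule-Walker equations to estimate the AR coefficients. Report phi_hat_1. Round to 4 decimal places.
\hat\phi_{1} = -0.0600

The Yule-Walker equations for an AR(p) process read, in matrix form,
  Gamma_p phi = r_p,   with   (Gamma_p)_{ij} = gamma(|i - j|),
                       (r_p)_i = gamma(i),   i,j = 1..p.
Substitute the sample gammas (Toeplitz matrix and right-hand side of size 1):
  Gamma_p = [[1.0036]]
  r_p     = [-0.0602]
With p = 1 this is the single equation gamma(0) phi_1 = gamma(1):
  phi_hat_1 = gamma(1) / gamma(0) = -0.0602 / 1.0036 = -0.0600.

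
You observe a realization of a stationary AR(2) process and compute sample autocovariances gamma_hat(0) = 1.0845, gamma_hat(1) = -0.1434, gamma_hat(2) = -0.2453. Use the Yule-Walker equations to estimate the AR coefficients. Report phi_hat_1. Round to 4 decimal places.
\hat\phi_{1} = -0.1650

The Yule-Walker equations for an AR(p) process read, in matrix form,
  Gamma_p phi = r_p,   with   (Gamma_p)_{ij} = gamma(|i - j|),
                       (r_p)_i = gamma(i),   i,j = 1..p.
Substitute the sample gammas (Toeplitz matrix and right-hand side of size 2):
  Gamma_p = [[1.0845, -0.1434], [-0.1434, 1.0845]]
  r_p     = [-0.1434, -0.2453]
Written out:
  1.0845 phi_1 - 0.1434 phi_2 = -0.1434
  -0.1434 phi_1 + 1.0845 phi_2 = -0.2453
Solve by Cramer's rule:
  det = gamma(0)^2 - gamma(1)^2 = (1.0845)^2 - (-0.1434)^2 = 1.17614025 - 0.02056356 = 1.15557669
  phi_hat_1 = [gamma(1) gamma(0) - gamma(1) gamma(2)] / det = [(-0.1434)(1.0845) - (-0.1434)(-0.2453)] / 1.15557669 = -0.19069332 / 1.15557669 = -0.165
  phi_hat_2 = [gamma(0) gamma(2) - gamma(1)^2] / det = [(1.0845)(-0.2453) - (-0.1434)^2] / 1.15557669 = -0.28659141 / 1.15557669 = -0.248
So phi_hat = [-0.1650, -0.2480].
Therefore phi_hat_1 = -0.1650.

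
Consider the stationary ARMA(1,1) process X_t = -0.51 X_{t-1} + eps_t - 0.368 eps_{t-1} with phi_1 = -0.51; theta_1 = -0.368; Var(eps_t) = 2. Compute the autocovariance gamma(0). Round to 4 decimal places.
\gamma(0) = 4.0838

Multiply the model equation by X_{t-k} and take expectations. With theta_0 = psi_0 = 1 and psi_j the MA(infinity) weights, this gives
  gamma(k) - sum_i phi_i gamma(k-i) = c_k,
  c_k = sigma^2 * sum_{j=k..q} theta_j psi_{j-k}   (c_k = 0 for k > q),
using gamma(-m) = gamma(m).
psi-weights needed (psi_j = theta_j + sum_i phi_i psi_{j-i}):
  psi_1 = theta_1 + phi_1 = -0.368 + (-0.51) = -0.878
Right-hand sides:
  c_0 = sigma^2 (1 + theta_1 psi_1) = 2 * (1 + (-0.368)(-0.878)) = 2 * 1.323104 = 2.646208
  c_1 = sigma^2 theta_1 = 2 * (-0.368) = -0.736
  c_2 = 0
Equations for k = 0 and k = 1 (AR order 1):
  gamma(0) = phi_1 gamma(1) + c_0
  gamma(1) = phi_1 gamma(0) + c_1
Substituting the second into the first: gamma(0) (1 - phi_1^2) = c_0 + phi_1 c_1, so
  gamma(0) = (c_0 + phi_1 c_1) / (1 - phi_1^2) = (2.646208 + (-0.51)(-0.736)) / (1 - (-0.51)^2) = 3.021568 / 0.7399 = 4.083752.
Therefore gamma(0) = 4.0838 (to 4 decimal places).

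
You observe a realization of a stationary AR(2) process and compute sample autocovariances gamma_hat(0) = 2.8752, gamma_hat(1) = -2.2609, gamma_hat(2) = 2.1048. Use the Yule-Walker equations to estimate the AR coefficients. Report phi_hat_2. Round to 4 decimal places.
\hat\phi_{2} = 0.2979

The Yule-Walker equations for an AR(p) process read, in matrix form,
  Gamma_p phi = r_p,   with   (Gamma_p)_{ij} = gamma(|i - j|),
                       (r_p)_i = gamma(i),   i,j = 1..p.
Substitute the sample gammas (Toeplitz matrix and right-hand side of size 2):
  Gamma_p = [[2.8752, -2.2609], [-2.2609, 2.8752]]
  r_p     = [-2.2609, 2.1048]
Written out:
  2.8752 phi_1 - 2.2609 phi_2 = -2.2609
  -2.2609 phi_1 + 2.8752 phi_2 = 2.1048
Solve by Cramer's rule:
  det = gamma(0)^2 - gamma(1)^2 = (2.8752)^2 - (-2.2609)^2 = 8.26677504 - 5.11166881 = 3.15510623
  phi_hat_1 = [gamma(1) gamma(0) - gamma(1) gamma(2)] / det = [(-2.2609)(2.8752) - (-2.2609)(2.1048)] / 3.15510623 = -1.74179736 / 3.15510623 = -0.5521
  phi_hat_2 = [gamma(0) gamma(2) - gamma(1)^2] / det = [(2.8752)(2.1048) - (-2.2609)^2] / 3.15510623 = 0.94005215 / 3.15510623 = 0.2979
So phi_hat = [-0.5521, 0.2979].
Therefore phi_hat_2 = 0.2979.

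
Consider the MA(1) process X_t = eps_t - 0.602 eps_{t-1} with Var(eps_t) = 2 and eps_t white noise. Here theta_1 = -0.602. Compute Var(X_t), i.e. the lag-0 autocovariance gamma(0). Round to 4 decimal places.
\gamma(0) = 2.7248

For an MA(q) process X_t = eps_t + sum_i theta_i eps_{t-i} with
Var(eps_t) = sigma^2, the variance is
  gamma(0) = sigma^2 * (1 + sum_i theta_i^2).
  sum_i theta_i^2 = (-0.602)^2 = 0.362404.
  gamma(0) = 2 * (1 + 0.362404) = 2 * 1.362404 = 2.724808, which rounds to 2.7248.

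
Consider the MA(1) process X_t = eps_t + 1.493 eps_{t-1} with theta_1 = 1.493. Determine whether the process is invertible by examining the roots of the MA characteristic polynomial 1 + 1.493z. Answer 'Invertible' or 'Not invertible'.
\text{Not invertible}

The MA(q) characteristic polynomial is P(z) = 1 + 1.493z.
Invertibility requires all roots to lie outside the unit circle, i.e. |z| > 1 for every root.
This is linear in z: 1 + (1.493) z = 0  =>  z = -1/(1.493) = -0.669792,  |z| = 0.669792.
Moduli of all roots: 0.6698.
All moduli strictly greater than 1? No.
Verdict: Not invertible.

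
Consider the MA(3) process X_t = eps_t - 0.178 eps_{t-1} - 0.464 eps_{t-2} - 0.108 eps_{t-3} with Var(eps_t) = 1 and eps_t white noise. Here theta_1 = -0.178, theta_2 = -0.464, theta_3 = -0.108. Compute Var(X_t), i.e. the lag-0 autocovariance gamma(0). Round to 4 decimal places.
\gamma(0) = 1.2586

For an MA(q) process X_t = eps_t + sum_i theta_i eps_{t-i} with
Var(eps_t) = sigma^2, the variance is
  gamma(0) = sigma^2 * (1 + sum_i theta_i^2).
  sum_i theta_i^2 = (-0.178)^2 + (-0.464)^2 + (-0.108)^2 = 0.031684 + 0.215296 + 0.011664 = 0.258644.
  gamma(0) = 1 * (1 + 0.258644) = 1 * 1.258644 = 1.258644, which rounds to 1.2586.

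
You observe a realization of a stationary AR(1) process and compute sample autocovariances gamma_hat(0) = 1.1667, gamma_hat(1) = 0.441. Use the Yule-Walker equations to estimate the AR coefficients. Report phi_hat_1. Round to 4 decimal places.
\hat\phi_{1} = 0.3780

The Yule-Walker equations for an AR(p) process read, in matrix form,
  Gamma_p phi = r_p,   with   (Gamma_p)_{ij} = gamma(|i - j|),
                       (r_p)_i = gamma(i),   i,j = 1..p.
Substitute the sample gammas (Toeplitz matrix and right-hand side of size 1):
  Gamma_p = [[1.1667]]
  r_p     = [0.441]
With p = 1 this is the single equation gamma(0) phi_1 = gamma(1):
  phi_hat_1 = gamma(1) / gamma(0) = 0.441 / 1.1667 = 0.3780.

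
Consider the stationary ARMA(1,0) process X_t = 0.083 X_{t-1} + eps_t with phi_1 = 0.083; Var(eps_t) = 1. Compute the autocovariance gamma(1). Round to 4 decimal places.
\gamma(1) = 0.0836

Multiply the model equation by X_{t-k} and take expectations. With theta_0 = psi_0 = 1 and psi_j the MA(infinity) weights, this gives
  gamma(k) - sum_i phi_i gamma(k-i) = c_k,
  c_k = sigma^2 * sum_{j=k..q} theta_j psi_{j-k}   (c_k = 0 for k > q),
using gamma(-m) = gamma(m).
Pure AR (q = 0): c_0 = sigma^2 = 1, c_k = 0 for k >= 1.
Equations for k = 0 and k = 1 (AR order 1):
  gamma(0) = phi_1 gamma(1) + c_0
  gamma(1) = phi_1 gamma(0) + c_1
Substituting the second into the first: gamma(0) (1 - phi_1^2) = c_0 + phi_1 c_1, so
  gamma(0) = c_0 / (1 - phi_1^2) = 1 / (1 - (0.083)^2) = 1 / 0.993111 = 1.006937.
  gamma(1) = phi_1 gamma(0) = (0.083)(1.006937) = 0.083576.
Therefore gamma(1) = 0.0836 (to 4 decimal places).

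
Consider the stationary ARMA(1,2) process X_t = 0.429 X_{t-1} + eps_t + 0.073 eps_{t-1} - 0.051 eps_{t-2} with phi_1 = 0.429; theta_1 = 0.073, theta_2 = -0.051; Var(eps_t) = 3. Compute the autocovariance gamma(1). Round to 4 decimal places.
\gamma(1) = 1.7961

Multiply the model equation by X_{t-k} and take expectations. With theta_0 = psi_0 = 1 and psi_j the MA(infinity) weights, this gives
  gamma(k) - sum_i phi_i gamma(k-i) = c_k,
  c_k = sigma^2 * sum_{j=k..q} theta_j psi_{j-k}   (c_k = 0 for k > q),
using gamma(-m) = gamma(m).
psi-weights needed (psi_j = theta_j + sum_i phi_i psi_{j-i}):
  psi_1 = theta_1 + phi_1 = 0.073 + (0.429) = 0.502
  psi_2 = theta_2 + phi_1 psi_1 = -0.051 + (0.429)(0.502) = 0.164358
Right-hand sides:
  c_0 = sigma^2 (1 + theta_1 psi_1 + theta_2 psi_2) = 3 * (1 + (0.073)(0.502) + (-0.051)(0.164358)) = 3 * 1.028264 = 3.084791
  c_1 = sigma^2 (theta_1 + theta_2 psi_1) = 3 * (0.073 + (-0.051)(0.502)) = 0.142194
  c_2 = sigma^2 theta_2 = 3 * (-0.051) = -0.153
Equations for k = 0 and k = 1 (AR order 1):
  gamma(0) = phi_1 gamma(1) + c_0
  gamma(1) = phi_1 gamma(0) + c_1
Substituting the second into the first: gamma(0) (1 - phi_1^2) = c_0 + phi_1 c_1, so
  gamma(0) = (c_0 + phi_1 c_1) / (1 - phi_1^2) = (3.084791 + (0.429)(0.142194)) / (1 - (0.429)^2) = 3.145792 / 0.815959 = 3.855332.
  gamma(1) = phi_1 gamma(0) + c_1 = (0.429)(3.855332) + (0.142194) = 1.796131.
Therefore gamma(1) = 1.7961 (to 4 decimal places).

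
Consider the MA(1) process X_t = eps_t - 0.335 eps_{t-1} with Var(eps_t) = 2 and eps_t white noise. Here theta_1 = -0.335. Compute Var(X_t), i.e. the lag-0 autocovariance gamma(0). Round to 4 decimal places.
\gamma(0) = 2.2245

For an MA(q) process X_t = eps_t + sum_i theta_i eps_{t-i} with
Var(eps_t) = sigma^2, the variance is
  gamma(0) = sigma^2 * (1 + sum_i theta_i^2).
  sum_i theta_i^2 = (-0.335)^2 = 0.112225.
  gamma(0) = 2 * (1 + 0.112225) = 2 * 1.112225 = 2.22445, which rounds to 2.2245.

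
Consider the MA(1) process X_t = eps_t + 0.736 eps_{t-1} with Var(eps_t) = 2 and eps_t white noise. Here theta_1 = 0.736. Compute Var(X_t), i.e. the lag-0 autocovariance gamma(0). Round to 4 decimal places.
\gamma(0) = 3.0834

For an MA(q) process X_t = eps_t + sum_i theta_i eps_{t-i} with
Var(eps_t) = sigma^2, the variance is
  gamma(0) = sigma^2 * (1 + sum_i theta_i^2).
  sum_i theta_i^2 = (0.736)^2 = 0.541696.
  gamma(0) = 2 * (1 + 0.541696) = 2 * 1.541696 = 3.083392, which rounds to 3.0834.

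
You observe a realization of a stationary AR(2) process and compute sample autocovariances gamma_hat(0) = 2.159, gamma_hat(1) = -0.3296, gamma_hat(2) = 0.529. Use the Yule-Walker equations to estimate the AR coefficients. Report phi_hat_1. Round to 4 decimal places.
\hat\phi_{1} = -0.1180

The Yule-Walker equations for an AR(p) process read, in matrix form,
  Gamma_p phi = r_p,   with   (Gamma_p)_{ij} = gamma(|i - j|),
                       (r_p)_i = gamma(i),   i,j = 1..p.
Substitute the sample gammas (Toeplitz matrix and right-hand side of size 2):
  Gamma_p = [[2.159, -0.3296], [-0.3296, 2.159]]
  r_p     = [-0.3296, 0.529]
Written out:
  2.159 phi_1 - 0.3296 phi_2 = -0.3296
  -0.3296 phi_1 + 2.159 phi_2 = 0.529
Solve by Cramer's rule:
  det = gamma(0)^2 - gamma(1)^2 = (2.159)^2 - (-0.3296)^2 = 4.661281 - 0.10863616 = 4.55264484
  phi_hat_1 = [gamma(1) gamma(0) - gamma(1) gamma(2)] / det = [(-0.3296)(2.159) - (-0.3296)(0.529)] / 4.55264484 = -0.537248 / 4.55264484 = -0.118
  phi_hat_2 = [gamma(0) gamma(2) - gamma(1)^2] / det = [(2.159)(0.529) - (-0.3296)^2] / 4.55264484 = 1.03347484 / 4.55264484 = 0.227
So phi_hat = [-0.1180, 0.2270].
Therefore phi_hat_1 = -0.1180.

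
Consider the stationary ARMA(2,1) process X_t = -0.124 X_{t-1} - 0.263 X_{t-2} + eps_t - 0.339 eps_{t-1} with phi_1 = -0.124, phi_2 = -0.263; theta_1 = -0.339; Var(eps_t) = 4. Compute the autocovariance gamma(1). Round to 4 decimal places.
\gamma(1) = -1.5770

Multiply the model equation by X_{t-k} and take expectations. With theta_0 = psi_0 = 1 and psi_j the MA(infinity) weights, this gives
  gamma(k) - sum_i phi_i gamma(k-i) = c_k,
  c_k = sigma^2 * sum_{j=k..q} theta_j psi_{j-k}   (c_k = 0 for k > q),
using gamma(-m) = gamma(m).
psi-weights needed (psi_j = theta_j + sum_i phi_i psi_{j-i}):
  psi_1 = theta_1 + phi_1 = -0.339 + (-0.124) = -0.463
Right-hand sides:
  c_0 = sigma^2 (1 + theta_1 psi_1) = 4 * (1 + (-0.339)(-0.463)) = 4 * 1.156957 = 4.627828
  c_1 = sigma^2 theta_1 = 4 * (-0.339) = -1.356
  c_2 = 0
Equations for k = 0, 1, 2 (AR order 2, c_2 = 0):
  (E0) gamma(0) = phi_1 gamma(1) + phi_2 gamma(2) + c_0
  (E1) gamma(1) = phi_1 gamma(0) + phi_2 gamma(1) + c_1
  (E2) gamma(2) = phi_1 gamma(1) + phi_2 gamma(0)
From (E1): gamma(1) = A gamma(0) + B with
  A = phi_1 / (1 - phi_2) = -0.124 / 1.263 = -0.098179,   B = c_1 / (1 - phi_2) = -1.356 / 1.263 = -1.073634.
Insert (E2) into (E0): gamma(0) (1 - phi_2^2) = phi_1 (1 + phi_2) gamma(1) + c_0.
  phi_1 (1 + phi_2) = (-0.124)(0.737) = -0.091388,   1 - phi_2^2 = 0.930831.
Replace gamma(1) by A gamma(0) + B and collect gamma(0):
  gamma(0) [0.930831 - (-0.091388)(-0.098179)] = (-0.091388)(-1.073634) + 4.627828
  gamma(0) * 0.921859 = 4.725945
  gamma(0) = 4.725945 / 0.921859 = 5.12654.
  gamma(1) = A gamma(0) + B = (-0.098179)(5.12654) + (-1.073634) = -1.576952.
Therefore gamma(1) = -1.5770 (to 4 decimal places).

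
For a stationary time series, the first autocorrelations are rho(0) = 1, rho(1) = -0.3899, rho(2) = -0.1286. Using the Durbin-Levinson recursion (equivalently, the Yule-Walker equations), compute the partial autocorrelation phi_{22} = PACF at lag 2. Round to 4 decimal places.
\phi_{22} = -0.3309

The PACF at lag k is phi_{kk}, the last component of the solution
to the Yule-Walker system G_k phi = r_k where
  (G_k)_{ij} = rho(|i - j|), (r_k)_i = rho(i), i,j = 1..k.
Equivalently, Durbin-Levinson gives phi_{kk} iteratively:
  phi_{11} = rho(1)
  phi_{kk} = [rho(k) - sum_{j=1..k-1} phi_{k-1,j} rho(k-j)]
            / [1 - sum_{j=1..k-1} phi_{k-1,j} rho(j)],
  phi_{k,j} = phi_{k-1,j} - phi_{kk} phi_{k-1,k-j},  j = 1..k-1.
Step k = 1:
  phi_11 = rho(1) = -0.3899.
Step k = 2:
  phi_22 = [rho(2) - phi_11 rho(1)] / [1 - phi_11 rho(1)] = [-0.1286 - (-0.3899)(-0.3899)] / [1 - (-0.3899)(-0.3899)]
         = -0.28062201 / 0.84797799 = -0.3309.
Therefore phi_{22} = -0.3309.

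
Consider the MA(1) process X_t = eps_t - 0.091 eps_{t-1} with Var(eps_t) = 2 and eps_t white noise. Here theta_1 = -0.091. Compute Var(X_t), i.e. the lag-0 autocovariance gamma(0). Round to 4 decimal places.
\gamma(0) = 2.0166

For an MA(q) process X_t = eps_t + sum_i theta_i eps_{t-i} with
Var(eps_t) = sigma^2, the variance is
  gamma(0) = sigma^2 * (1 + sum_i theta_i^2).
  sum_i theta_i^2 = (-0.091)^2 = 0.008281.
  gamma(0) = 2 * (1 + 0.008281) = 2 * 1.008281 = 2.016562, which rounds to 2.0166.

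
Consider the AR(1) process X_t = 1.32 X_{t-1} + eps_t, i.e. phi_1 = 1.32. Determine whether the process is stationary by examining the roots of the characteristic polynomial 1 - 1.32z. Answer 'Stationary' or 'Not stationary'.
\text{Not stationary}

The AR(p) characteristic polynomial is P(z) = 1 - 1.32z.
Stationarity requires all roots to lie outside the unit circle, i.e. |z| > 1 for every root.
This is linear in z: 1 + (-1.32) z = 0  =>  z = -1/(-1.32) = 0.757576,  |z| = 0.757576.
Moduli of all roots: 0.7576.
All moduli strictly greater than 1? No.
Verdict: Not stationary.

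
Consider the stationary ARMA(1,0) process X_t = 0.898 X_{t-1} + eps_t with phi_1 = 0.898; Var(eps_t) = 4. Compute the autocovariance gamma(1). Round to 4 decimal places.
\gamma(1) = 18.5541

Multiply the model equation by X_{t-k} and take expectations. With theta_0 = psi_0 = 1 and psi_j the MA(infinity) weights, this gives
  gamma(k) - sum_i phi_i gamma(k-i) = c_k,
  c_k = sigma^2 * sum_{j=k..q} theta_j psi_{j-k}   (c_k = 0 for k > q),
using gamma(-m) = gamma(m).
Pure AR (q = 0): c_0 = sigma^2 = 4, c_k = 0 for k >= 1.
Equations for k = 0 and k = 1 (AR order 1):
  gamma(0) = phi_1 gamma(1) + c_0
  gamma(1) = phi_1 gamma(0) + c_1
Substituting the second into the first: gamma(0) (1 - phi_1^2) = c_0 + phi_1 c_1, so
  gamma(0) = c_0 / (1 - phi_1^2) = 4 / (1 - (0.898)^2) = 4 / 0.193596 = 20.661584.
  gamma(1) = phi_1 gamma(0) = (0.898)(20.661584) = 18.554102.
Therefore gamma(1) = 18.5541 (to 4 decimal places).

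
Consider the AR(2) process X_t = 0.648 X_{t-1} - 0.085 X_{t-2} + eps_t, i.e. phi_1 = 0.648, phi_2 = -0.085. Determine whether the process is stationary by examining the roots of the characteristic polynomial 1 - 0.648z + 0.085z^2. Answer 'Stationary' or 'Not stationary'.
\text{Stationary}

The AR(p) characteristic polynomial is P(z) = 1 - 0.648z + 0.085z^2.
Stationarity requires all roots to lie outside the unit circle, i.e. |z| > 1 for every root.
Set 1 + (-0.648) z + (0.085) z^2 = 0, i.e. a z^2 + b z + c = 0 with a = 0.085, b = -0.648, c = 1.
Discriminant D = b^2 - 4ac = (-0.648)^2 - 4*(0.085)*1 = 0.419904 - (0.34) = 0.079904.
D >= 0, so the roots are real: z = (-b +/- sqrt(D)) / (2a) = (0.648 +/- 0.282673) / (0.17).
  z_1 = (0.648 + 0.282673) / (0.17) = 5.4745,   |z_1| = 5.4745.
  z_2 = (0.648 - 0.282673) / (0.17) = 2.149,   |z_2| = 2.149.
Moduli of all roots: 5.4745, 2.1490.
All moduli strictly greater than 1? Yes.
Verdict: Stationary.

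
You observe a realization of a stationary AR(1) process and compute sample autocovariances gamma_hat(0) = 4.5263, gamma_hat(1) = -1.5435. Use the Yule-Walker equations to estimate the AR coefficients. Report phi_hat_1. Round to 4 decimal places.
\hat\phi_{1} = -0.3410

The Yule-Walker equations for an AR(p) process read, in matrix form,
  Gamma_p phi = r_p,   with   (Gamma_p)_{ij} = gamma(|i - j|),
                       (r_p)_i = gamma(i),   i,j = 1..p.
Substitute the sample gammas (Toeplitz matrix and right-hand side of size 1):
  Gamma_p = [[4.5263]]
  r_p     = [-1.5435]
With p = 1 this is the single equation gamma(0) phi_1 = gamma(1):
  phi_hat_1 = gamma(1) / gamma(0) = -1.5435 / 4.5263 = -0.3410.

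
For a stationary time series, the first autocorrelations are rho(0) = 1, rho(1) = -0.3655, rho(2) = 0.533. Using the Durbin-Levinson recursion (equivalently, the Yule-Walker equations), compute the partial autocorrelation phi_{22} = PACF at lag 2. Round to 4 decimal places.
\phi_{22} = 0.4610

The PACF at lag k is phi_{kk}, the last component of the solution
to the Yule-Walker system G_k phi = r_k where
  (G_k)_{ij} = rho(|i - j|), (r_k)_i = rho(i), i,j = 1..k.
Equivalently, Durbin-Levinson gives phi_{kk} iteratively:
  phi_{11} = rho(1)
  phi_{kk} = [rho(k) - sum_{j=1..k-1} phi_{k-1,j} rho(k-j)]
            / [1 - sum_{j=1..k-1} phi_{k-1,j} rho(j)],
  phi_{k,j} = phi_{k-1,j} - phi_{kk} phi_{k-1,k-j},  j = 1..k-1.
Step k = 1:
  phi_11 = rho(1) = -0.3655.
Step k = 2:
  phi_22 = [rho(2) - phi_11 rho(1)] / [1 - phi_11 rho(1)] = [0.533 - (-0.3655)(-0.3655)] / [1 - (-0.3655)(-0.3655)]
         = 0.39940975 / 0.86640975 = 0.461.
Therefore phi_{22} = 0.4610.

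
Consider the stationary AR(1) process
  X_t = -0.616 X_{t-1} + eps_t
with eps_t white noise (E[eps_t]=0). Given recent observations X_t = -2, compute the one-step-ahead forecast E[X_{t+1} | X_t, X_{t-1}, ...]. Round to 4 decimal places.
E[X_{t+1} \mid \mathcal F_t] = 1.2320

For an AR(p) model X_t = c + sum_i phi_i X_{t-i} + eps_t, the
one-step-ahead conditional mean is
  E[X_{t+1} | X_t, ...] = c + sum_i phi_i X_{t+1-i}.
Substitute known values:
  E[X_{t+1} | ...] = (-0.616) * (-2)
                   = 1.2320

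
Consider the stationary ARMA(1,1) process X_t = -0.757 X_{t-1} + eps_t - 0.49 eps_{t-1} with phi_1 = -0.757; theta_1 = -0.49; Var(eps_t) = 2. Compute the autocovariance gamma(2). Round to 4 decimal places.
\gamma(2) = 6.0622

Multiply the model equation by X_{t-k} and take expectations. With theta_0 = psi_0 = 1 and psi_j the MA(infinity) weights, this gives
  gamma(k) - sum_i phi_i gamma(k-i) = c_k,
  c_k = sigma^2 * sum_{j=k..q} theta_j psi_{j-k}   (c_k = 0 for k > q),
using gamma(-m) = gamma(m).
psi-weights needed (psi_j = theta_j + sum_i phi_i psi_{j-i}):
  psi_1 = theta_1 + phi_1 = -0.49 + (-0.757) = -1.247
Right-hand sides:
  c_0 = sigma^2 (1 + theta_1 psi_1) = 2 * (1 + (-0.49)(-1.247)) = 2 * 1.61103 = 3.22206
  c_1 = sigma^2 theta_1 = 2 * (-0.49) = -0.98
  c_2 = 0
Equations for k = 0 and k = 1 (AR order 1):
  gamma(0) = phi_1 gamma(1) + c_0
  gamma(1) = phi_1 gamma(0) + c_1
Substituting the second into the first: gamma(0) (1 - phi_1^2) = c_0 + phi_1 c_1, so
  gamma(0) = (c_0 + phi_1 c_1) / (1 - phi_1^2) = (3.22206 + (-0.757)(-0.98)) / (1 - (-0.757)^2) = 3.96392 / 0.426951 = 9.28425.
  gamma(1) = phi_1 gamma(0) + c_1 = (-0.757)(9.28425) + (-0.98) = -8.008178.
For k = 2 (> q): gamma(2) = phi_1 gamma(1) = (-0.757)(-8.008178) = 6.06219.
Therefore gamma(2) = 6.0622 (to 4 decimal places).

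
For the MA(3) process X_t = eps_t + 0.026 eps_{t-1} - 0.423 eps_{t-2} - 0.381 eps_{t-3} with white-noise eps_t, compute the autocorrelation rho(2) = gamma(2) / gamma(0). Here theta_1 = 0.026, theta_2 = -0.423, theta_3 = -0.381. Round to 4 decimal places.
\rho(2) = -0.3268

For an MA(q) process with theta_0 = 1, the autocovariance is
  gamma(k) = sigma^2 * sum_{i=0..q-k} theta_i * theta_{i+k},
and rho(k) = gamma(k) / gamma(0). Sigma^2 cancels.
  numerator   = (1)*(-0.423) + (0.026)*(-0.381) = -0.432906.
  denominator = (1)^2 + (0.026)^2 + (-0.423)^2 + (-0.381)^2 = 1.324766.
  rho(2) = -0.432906 / 1.324766 = -0.3268.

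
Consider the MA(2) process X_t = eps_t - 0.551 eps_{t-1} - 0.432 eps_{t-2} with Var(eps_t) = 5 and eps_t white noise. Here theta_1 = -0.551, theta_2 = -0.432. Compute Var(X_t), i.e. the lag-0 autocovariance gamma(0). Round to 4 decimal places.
\gamma(0) = 7.4511

For an MA(q) process X_t = eps_t + sum_i theta_i eps_{t-i} with
Var(eps_t) = sigma^2, the variance is
  gamma(0) = sigma^2 * (1 + sum_i theta_i^2).
  sum_i theta_i^2 = (-0.551)^2 + (-0.432)^2 = 0.303601 + 0.186624 = 0.490225.
  gamma(0) = 5 * (1 + 0.490225) = 5 * 1.490225 = 7.451125, which rounds to 7.4511.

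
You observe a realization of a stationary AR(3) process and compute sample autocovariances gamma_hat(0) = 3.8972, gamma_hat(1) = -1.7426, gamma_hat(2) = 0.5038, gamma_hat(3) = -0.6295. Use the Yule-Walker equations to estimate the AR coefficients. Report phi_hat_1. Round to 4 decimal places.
\hat\phi_{1} = -0.5020

The Yule-Walker equations for an AR(p) process read, in matrix form,
  Gamma_p phi = r_p,   with   (Gamma_p)_{ij} = gamma(|i - j|),
                       (r_p)_i = gamma(i),   i,j = 1..p.
Substitute the sample gammas (Toeplitz matrix and right-hand side of size 3):
  Gamma_p = [[3.8972, -1.7426, 0.5038], [-1.7426, 3.8972, -1.7426], [0.5038, -1.7426, 3.8972]]
  r_p     = [-1.7426, 0.5038, -0.6295]
Written out (R1..R3):
  (R1) 3.8972 phi_1 - 1.7426 phi_2 + 0.5038 phi_3 = -1.7426
  (R2) -1.7426 phi_1 + 3.8972 phi_2 - 1.7426 phi_3 = 0.5038
  (R3) 0.5038 phi_1 - 1.7426 phi_2 + 3.8972 phi_3 = -0.6295
Gaussian elimination:
  R2 <- R2 - (-1.7426/3.8972) R1 = R2 - (-0.447142) R1:  3.118011 phi_2 - 1.51733 phi_3 = -0.275389
  R3 <- R3 - (0.5038/3.8972) R1 = R3 - (0.129272) R1:  -1.51733 phi_2 + 3.832073 phi_3 = -0.40423
  R3 <- R3 - (-1.51733/3.118011) R2 = R3 - (-0.486634) R2:  3.093688 phi_3 = -0.538244
Back-substitution:
  phi_hat_3 = -0.538244 / 3.093688 = -0.173981
  phi_hat_2 = (-0.275389 - (-1.51733)(-0.173981)) / 3.118011 = -0.172987
  phi_hat_1 = (-1.7426 - (-1.7426)(-0.172987) - (0.5038)(-0.173981)) / 3.8972 = -0.502
So phi_hat = [-0.5020, -0.1730, -0.1740].
Therefore phi_hat_1 = -0.5020.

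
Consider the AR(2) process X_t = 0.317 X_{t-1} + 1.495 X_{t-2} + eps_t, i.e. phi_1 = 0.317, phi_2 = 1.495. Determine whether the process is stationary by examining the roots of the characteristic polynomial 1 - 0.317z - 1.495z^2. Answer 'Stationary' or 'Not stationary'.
\text{Not stationary}

The AR(p) characteristic polynomial is P(z) = 1 - 0.317z - 1.495z^2.
Stationarity requires all roots to lie outside the unit circle, i.e. |z| > 1 for every root.
Set 1 + (-0.317) z + (-1.495) z^2 = 0, i.e. a z^2 + b z + c = 0 with a = -1.495, b = -0.317, c = 1.
Discriminant D = b^2 - 4ac = (-0.317)^2 - 4*(-1.495)*1 = 0.100489 - (-5.98) = 6.080489.
D >= 0, so the roots are real: z = (-b +/- sqrt(D)) / (2a) = (0.317 +/- 2.465865) / (-2.99).
  z_1 = (0.317 + 2.465865) / (-2.99) = -0.9307,   |z_1| = 0.9307.
  z_2 = (0.317 - 2.465865) / (-2.99) = 0.7187,   |z_2| = 0.7187.
Moduli of all roots: 0.9307, 0.7187.
All moduli strictly greater than 1? No.
Verdict: Not stationary.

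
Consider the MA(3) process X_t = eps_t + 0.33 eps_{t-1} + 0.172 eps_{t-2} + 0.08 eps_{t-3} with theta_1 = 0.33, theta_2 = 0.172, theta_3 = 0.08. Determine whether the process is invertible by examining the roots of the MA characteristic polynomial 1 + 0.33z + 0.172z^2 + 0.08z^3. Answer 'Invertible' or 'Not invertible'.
\text{Invertible}

The MA(q) characteristic polynomial is P(z) = 1 + 0.33z + 0.172z^2 + 0.08z^3.
Invertibility requires all roots to lie outside the unit circle, i.e. |z| > 1 for every root.
Degree 3: look for a simple real root z0 first, then factor out (1 - z/z0) and solve the remaining quadratic.
Testing z0 = -2.5: P(-2.5) = 1 + (0.33)(-2.5) + (0.172)(-2.5)^2 + (0.08)(-2.5)^3
  = 1 + (-0.825) + (1.075) + (-1.25) = 0.  So z_0 = -2.5 is a root, |z_0| = 2.5.
Divide out the factor (1 + 0.4 z) = (1 - z/z0) (since 1/z0 = -0.4):
  P(z) = (1 + 0.4 z)(1 + (-0.07) z + (0.2) z^2)
  [check: z-coef -0.07 - (-0.4) = 0.33; z^2-coef 0.2 - (-0.4)(-0.07) = 0.172; z^3-coef -(-0.4)(0.2) = 0.08.]
Remaining roots from the quadratic factor 1 + (-0.07) z + (0.2) z^2:
  Set 1 + (-0.07) z + (0.2) z^2 = 0, i.e. a z^2 + b z + c = 0 with a = 0.2, b = -0.07, c = 1.
  Discriminant D = b^2 - 4ac = (-0.07)^2 - 4*(0.2)*1 = 0.0049 - (0.8) = -0.7951.
  D < 0, so the roots are the complex-conjugate pair z = (-b +/- i sqrt(-D)) / (2a) = 0.175 +/- 2.2292i.
  For a conjugate pair |z|^2 = z * conj(z) = (product of roots) = c/a = 1/(0.2) = 5, so |z| = sqrt(5) = 2.2361 for both roots.
Moduli of all roots: 2.5000, 2.2361, 2.2361.
All moduli strictly greater than 1? Yes.
Verdict: Invertible.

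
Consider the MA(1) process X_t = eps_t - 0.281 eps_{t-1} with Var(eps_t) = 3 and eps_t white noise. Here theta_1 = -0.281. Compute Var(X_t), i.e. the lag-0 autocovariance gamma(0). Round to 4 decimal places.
\gamma(0) = 3.2369

For an MA(q) process X_t = eps_t + sum_i theta_i eps_{t-i} with
Var(eps_t) = sigma^2, the variance is
  gamma(0) = sigma^2 * (1 + sum_i theta_i^2).
  sum_i theta_i^2 = (-0.281)^2 = 0.078961.
  gamma(0) = 3 * (1 + 0.078961) = 3 * 1.078961 = 3.236883, which rounds to 3.2369.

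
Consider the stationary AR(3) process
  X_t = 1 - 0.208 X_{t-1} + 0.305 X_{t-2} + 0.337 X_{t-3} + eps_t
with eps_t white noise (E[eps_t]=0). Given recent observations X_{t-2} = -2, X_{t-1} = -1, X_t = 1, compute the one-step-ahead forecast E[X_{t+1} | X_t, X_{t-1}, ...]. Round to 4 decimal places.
E[X_{t+1} \mid \mathcal F_t] = -0.1870

For an AR(p) model X_t = c + sum_i phi_i X_{t-i} + eps_t, the
one-step-ahead conditional mean is
  E[X_{t+1} | X_t, ...] = c + sum_i phi_i X_{t+1-i}.
Substitute known values:
  E[X_{t+1} | ...] = 1 + (-0.208) * (1) + (0.305) * (-1) + (0.337) * (-2)
                   = -0.1870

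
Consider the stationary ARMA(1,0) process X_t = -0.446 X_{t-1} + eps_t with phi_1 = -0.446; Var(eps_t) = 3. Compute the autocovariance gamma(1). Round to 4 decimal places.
\gamma(1) = -1.6702

Multiply the model equation by X_{t-k} and take expectations. With theta_0 = psi_0 = 1 and psi_j the MA(infinity) weights, this gives
  gamma(k) - sum_i phi_i gamma(k-i) = c_k,
  c_k = sigma^2 * sum_{j=k..q} theta_j psi_{j-k}   (c_k = 0 for k > q),
using gamma(-m) = gamma(m).
Pure AR (q = 0): c_0 = sigma^2 = 3, c_k = 0 for k >= 1.
Equations for k = 0 and k = 1 (AR order 1):
  gamma(0) = phi_1 gamma(1) + c_0
  gamma(1) = phi_1 gamma(0) + c_1
Substituting the second into the first: gamma(0) (1 - phi_1^2) = c_0 + phi_1 c_1, so
  gamma(0) = c_0 / (1 - phi_1^2) = 3 / (1 - (-0.446)^2) = 3 / 0.801084 = 3.744926.
  gamma(1) = phi_1 gamma(0) = (-0.446)(3.744926) = -1.670237.
Therefore gamma(1) = -1.6702 (to 4 decimal places).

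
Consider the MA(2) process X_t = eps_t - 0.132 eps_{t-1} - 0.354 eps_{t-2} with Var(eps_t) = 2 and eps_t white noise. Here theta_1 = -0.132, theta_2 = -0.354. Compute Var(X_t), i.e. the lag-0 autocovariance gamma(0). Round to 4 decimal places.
\gamma(0) = 2.2855

For an MA(q) process X_t = eps_t + sum_i theta_i eps_{t-i} with
Var(eps_t) = sigma^2, the variance is
  gamma(0) = sigma^2 * (1 + sum_i theta_i^2).
  sum_i theta_i^2 = (-0.132)^2 + (-0.354)^2 = 0.017424 + 0.125316 = 0.14274.
  gamma(0) = 2 * (1 + 0.14274) = 2 * 1.14274 = 2.28548, which rounds to 2.2855.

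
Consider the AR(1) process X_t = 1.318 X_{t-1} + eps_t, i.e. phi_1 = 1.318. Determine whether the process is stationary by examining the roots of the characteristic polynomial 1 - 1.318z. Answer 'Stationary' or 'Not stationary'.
\text{Not stationary}

The AR(p) characteristic polynomial is P(z) = 1 - 1.318z.
Stationarity requires all roots to lie outside the unit circle, i.e. |z| > 1 for every root.
This is linear in z: 1 + (-1.318) z = 0  =>  z = -1/(-1.318) = 0.758725,  |z| = 0.758725.
Moduli of all roots: 0.7587.
All moduli strictly greater than 1? No.
Verdict: Not stationary.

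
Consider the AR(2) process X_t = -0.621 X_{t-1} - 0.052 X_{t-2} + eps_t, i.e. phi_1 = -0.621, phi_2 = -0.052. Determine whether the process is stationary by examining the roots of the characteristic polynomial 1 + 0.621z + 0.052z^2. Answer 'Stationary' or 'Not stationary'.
\text{Stationary}

The AR(p) characteristic polynomial is P(z) = 1 + 0.621z + 0.052z^2.
Stationarity requires all roots to lie outside the unit circle, i.e. |z| > 1 for every root.
Set 1 + (0.621) z + (0.052) z^2 = 0, i.e. a z^2 + b z + c = 0 with a = 0.052, b = 0.621, c = 1.
Discriminant D = b^2 - 4ac = (0.621)^2 - 4*(0.052)*1 = 0.385641 - (0.208) = 0.177641.
D >= 0, so the roots are real: z = (-b +/- sqrt(D)) / (2a) = (-0.621 +/- 0.421475) / (0.104).
  z_1 = (-0.621 + 0.421475) / (0.104) = -1.9185,   |z_1| = 1.9185.
  z_2 = (-0.621 - 0.421475) / (0.104) = -10.0238,   |z_2| = 10.0238.
Moduli of all roots: 1.9185, 10.0238.
All moduli strictly greater than 1? Yes.
Verdict: Stationary.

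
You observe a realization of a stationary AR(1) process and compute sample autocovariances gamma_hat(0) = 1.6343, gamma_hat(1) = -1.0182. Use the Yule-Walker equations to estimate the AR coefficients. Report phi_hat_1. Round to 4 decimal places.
\hat\phi_{1} = -0.6230

The Yule-Walker equations for an AR(p) process read, in matrix form,
  Gamma_p phi = r_p,   with   (Gamma_p)_{ij} = gamma(|i - j|),
                       (r_p)_i = gamma(i),   i,j = 1..p.
Substitute the sample gammas (Toeplitz matrix and right-hand side of size 1):
  Gamma_p = [[1.6343]]
  r_p     = [-1.0182]
With p = 1 this is the single equation gamma(0) phi_1 = gamma(1):
  phi_hat_1 = gamma(1) / gamma(0) = -1.0182 / 1.6343 = -0.6230.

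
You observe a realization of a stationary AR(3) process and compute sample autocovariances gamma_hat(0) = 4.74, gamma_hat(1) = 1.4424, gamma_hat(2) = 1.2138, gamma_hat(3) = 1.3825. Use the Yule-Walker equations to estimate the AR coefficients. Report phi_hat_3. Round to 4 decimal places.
\hat\phi_{3} = 0.1970

The Yule-Walker equations for an AR(p) process read, in matrix form,
  Gamma_p phi = r_p,   with   (Gamma_p)_{ij} = gamma(|i - j|),
                       (r_p)_i = gamma(i),   i,j = 1..p.
Substitute the sample gammas (Toeplitz matrix and right-hand side of size 3):
  Gamma_p = [[4.74, 1.4424, 1.2138], [1.4424, 4.74, 1.4424], [1.2138, 1.4424, 4.74]]
  r_p     = [1.4424, 1.2138, 1.3825]
Written out (R1..R3):
  (R1) 4.74 phi_1 + 1.4424 phi_2 + 1.2138 phi_3 = 1.4424
  (R2) 1.4424 phi_1 + 4.74 phi_2 + 1.4424 phi_3 = 1.2138
  (R3) 1.2138 phi_1 + 1.4424 phi_2 + 4.74 phi_3 = 1.3825
Gaussian elimination:
  R2 <- R2 - (1.4424/4.74) R1 = R2 - (0.304304) R1:  4.301072 phi_2 + 1.073036 phi_3 = 0.774872
  R3 <- R3 - (1.2138/4.74) R1 = R3 - (0.256076) R1:  1.073036 phi_2 + 4.429175 phi_3 = 1.013136
  R3 <- R3 - (1.073036/4.301072) R2 = R3 - (0.249481) R2:  4.161473 phi_3 = 0.81982
Back-substitution:
  phi_hat_3 = 0.81982 / 4.161473 = 0.197002
  phi_hat_2 = (0.774872 - (1.073036)(0.197002)) / 4.301072 = 0.13101
  phi_hat_1 = (1.4424 - (1.4424)(0.13101) - (1.2138)(0.197002)) / 4.74 = 0.21399
So phi_hat = [0.2140, 0.1310, 0.1970].
Therefore phi_hat_3 = 0.1970.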